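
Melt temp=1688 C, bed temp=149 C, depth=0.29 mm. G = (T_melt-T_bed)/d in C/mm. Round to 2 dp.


G = (1688-149)/0.29 = 5306.9 C/mm


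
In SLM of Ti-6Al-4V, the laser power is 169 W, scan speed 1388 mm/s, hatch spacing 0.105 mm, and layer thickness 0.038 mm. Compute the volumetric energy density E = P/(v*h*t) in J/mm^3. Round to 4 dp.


E = 169 / (1388*0.105*0.038) = 30.5158 J/mm^3


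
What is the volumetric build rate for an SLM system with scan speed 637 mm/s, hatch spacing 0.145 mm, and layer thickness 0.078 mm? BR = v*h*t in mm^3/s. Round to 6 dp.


Rate = 637 * 0.145 * 0.078 = 7.20447 mm^3/s


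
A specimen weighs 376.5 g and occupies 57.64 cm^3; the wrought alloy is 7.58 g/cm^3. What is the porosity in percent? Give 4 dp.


rho_part = 376.5 / 57.64 = 6.53192228 g/cm^3
Porosity = (1 - 6.53192228/7.58)*100 = 13.8269 %


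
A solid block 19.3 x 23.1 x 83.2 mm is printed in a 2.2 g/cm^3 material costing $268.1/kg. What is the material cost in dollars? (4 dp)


V = 19.3 * 23.1 * 83.2 = 37093.056 mm^3 = 37.093056 cm^3
Mass = 37.093056 * 2.2 / 1000 = 0.08160472 kg
Cost = 0.08160472 * 268.1 = 21.8782 $


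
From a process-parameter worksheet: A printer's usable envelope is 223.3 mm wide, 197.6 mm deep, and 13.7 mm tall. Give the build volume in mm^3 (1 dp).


V = 223.3 * 197.6 * 13.7 = 604499.9 mm^3


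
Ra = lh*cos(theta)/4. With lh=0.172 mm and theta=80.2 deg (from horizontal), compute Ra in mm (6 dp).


Ra = 0.172 * cos(80.2) / 4 = 0.007319 mm


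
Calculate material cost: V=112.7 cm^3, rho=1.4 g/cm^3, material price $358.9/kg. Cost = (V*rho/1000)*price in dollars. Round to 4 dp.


Mass = 112.7*1.4/1000 = 0.15778 kg
Cost = 0.15778 * 358.9 = 56.6272 $


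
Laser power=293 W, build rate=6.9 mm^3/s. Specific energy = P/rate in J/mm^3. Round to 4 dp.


SE = 293 / 6.9 = 42.4638 J/mm^3


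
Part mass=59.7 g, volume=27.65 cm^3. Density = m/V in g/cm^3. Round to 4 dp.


rho = 59.7 / 27.65 = 2.1591 g/cm^3


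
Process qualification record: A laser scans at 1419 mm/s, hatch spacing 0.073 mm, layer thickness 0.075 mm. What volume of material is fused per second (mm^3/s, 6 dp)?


Rate = 1419 * 0.073 * 0.075 = 7.769025 mm^3/s


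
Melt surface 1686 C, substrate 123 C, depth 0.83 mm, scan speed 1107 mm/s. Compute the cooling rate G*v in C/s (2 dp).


G = (1686-123)/0.83 = 1883.13253012 C/mm
CR = 1883.13253012 * 1107 = 2084627.71 C/s


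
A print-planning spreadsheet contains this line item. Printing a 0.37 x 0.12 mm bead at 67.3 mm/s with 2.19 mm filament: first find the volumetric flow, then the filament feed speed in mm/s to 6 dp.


Q = 0.37 * 0.12 * 67.3 = 2.98812 mm^3/s
A_fil = pi*(2.19/2)^2 = 3.76684813 mm^2
v_feed = 2.98812 / 3.76684813 = 0.793268 mm/s


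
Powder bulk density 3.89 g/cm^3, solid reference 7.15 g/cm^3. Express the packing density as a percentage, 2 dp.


Packing = (3.89/7.15)*100 = 54.41 %


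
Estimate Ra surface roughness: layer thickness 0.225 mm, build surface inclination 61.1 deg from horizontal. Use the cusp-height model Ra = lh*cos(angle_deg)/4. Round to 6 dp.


Ra = 0.225 * cos(61.1) / 4 = 0.027185 mm


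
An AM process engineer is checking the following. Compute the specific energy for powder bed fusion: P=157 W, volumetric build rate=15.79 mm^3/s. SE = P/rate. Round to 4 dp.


SE = 157 / 15.79 = 9.943 J/mm^3


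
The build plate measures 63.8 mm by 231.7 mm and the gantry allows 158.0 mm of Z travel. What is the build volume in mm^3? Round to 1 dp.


V = 63.8 * 231.7 * 158.0 = 2335628.7 mm^3


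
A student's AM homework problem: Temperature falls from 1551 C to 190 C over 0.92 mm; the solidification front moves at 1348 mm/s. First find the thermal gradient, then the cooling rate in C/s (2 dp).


G = (1551-190)/0.92 = 1479.34782609 C/mm
CR = 1479.34782609 * 1348 = 1994160.87 C/s


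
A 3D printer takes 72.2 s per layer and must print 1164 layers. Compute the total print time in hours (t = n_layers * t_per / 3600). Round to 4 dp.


t = 1164 * 72.2 / 3600 = 23.3447 hrs


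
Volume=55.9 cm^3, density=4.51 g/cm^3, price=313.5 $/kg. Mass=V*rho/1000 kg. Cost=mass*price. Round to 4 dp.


Mass = 55.9*4.51/1000 = 0.252109 kg
Cost = 0.252109 * 313.5 = 79.0362 $


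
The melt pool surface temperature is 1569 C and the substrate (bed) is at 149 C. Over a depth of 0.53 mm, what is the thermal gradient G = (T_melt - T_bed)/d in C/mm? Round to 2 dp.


G = (1569-149)/0.53 = 2679.25 C/mm


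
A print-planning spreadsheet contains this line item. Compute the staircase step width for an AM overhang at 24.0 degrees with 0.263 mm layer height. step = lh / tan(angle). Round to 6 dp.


step = 0.263 / tan(24.0) = 0.590708 mm


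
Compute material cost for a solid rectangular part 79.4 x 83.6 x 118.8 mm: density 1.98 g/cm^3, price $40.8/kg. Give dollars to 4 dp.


V = 79.4 * 83.6 * 118.8 = 788575.392 mm^3 = 788.575392 cm^3
Mass = 788.575392 * 1.98 / 1000 = 1.56137928 kg
Cost = 1.56137928 * 40.8 = 63.7043 $


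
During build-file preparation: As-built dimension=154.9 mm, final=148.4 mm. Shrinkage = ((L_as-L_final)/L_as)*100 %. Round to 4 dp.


Shrinkage = ((154.9-148.4)/154.9)*100 = 4.1963 %


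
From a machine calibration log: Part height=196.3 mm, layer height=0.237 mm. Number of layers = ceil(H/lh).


Layers = ceil(196.3/0.237) = 829


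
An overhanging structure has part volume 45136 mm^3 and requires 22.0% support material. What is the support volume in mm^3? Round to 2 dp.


V_support = 45136 * 0.22 = 9929.92 mm^3


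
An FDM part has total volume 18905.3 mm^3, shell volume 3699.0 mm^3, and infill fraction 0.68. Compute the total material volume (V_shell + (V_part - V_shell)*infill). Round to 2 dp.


V_infill = (18905.3 - 3699.0) * 0.68 = 10340.28
V_total = 3699.0 + 10340.28 = 14039.28 mm^3


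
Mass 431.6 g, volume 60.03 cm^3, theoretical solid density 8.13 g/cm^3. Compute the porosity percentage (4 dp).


rho_part = 431.6 / 60.03 = 7.18973846 g/cm^3
Porosity = (1 - 7.18973846/8.13)*100 = 11.5653 %


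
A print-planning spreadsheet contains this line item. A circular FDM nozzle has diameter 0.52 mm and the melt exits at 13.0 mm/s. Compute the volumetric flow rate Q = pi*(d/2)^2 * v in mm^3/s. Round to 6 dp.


A = pi*(0.52/2)^2 = 0.21237166 mm^2
Q = 0.21237166 * 13.0 = 2.760832 mm^3/s


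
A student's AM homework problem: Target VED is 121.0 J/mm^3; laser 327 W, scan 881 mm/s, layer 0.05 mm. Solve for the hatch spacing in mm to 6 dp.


h = 327 / (121.0*881*0.05) = 0.06135 mm


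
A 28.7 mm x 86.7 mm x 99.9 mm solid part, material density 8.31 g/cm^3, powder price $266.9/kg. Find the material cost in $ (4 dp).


V = 28.7 * 86.7 * 99.9 = 248580.171 mm^3 = 248.580171 cm^3
Mass = 248.580171 * 8.31 / 1000 = 2.06570122 kg
Cost = 2.06570122 * 266.9 = 551.3357 $


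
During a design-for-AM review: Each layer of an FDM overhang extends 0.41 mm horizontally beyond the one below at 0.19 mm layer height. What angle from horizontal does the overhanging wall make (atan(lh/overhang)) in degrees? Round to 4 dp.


angle = atan(0.19/0.41) = 24.8637 degrees


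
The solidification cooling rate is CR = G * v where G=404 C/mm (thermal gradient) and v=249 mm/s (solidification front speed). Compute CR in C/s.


CR = 404 * 249 = 100596 C/s


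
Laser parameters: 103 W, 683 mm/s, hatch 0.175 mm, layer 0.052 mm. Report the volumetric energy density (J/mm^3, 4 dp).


E = 103 / (683*0.175*0.052) = 16.572 J/mm^3


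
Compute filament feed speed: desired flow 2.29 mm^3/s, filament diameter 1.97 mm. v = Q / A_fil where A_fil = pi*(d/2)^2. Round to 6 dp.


A = pi*(1.97/2)^2 = 3.048052
v = 2.29 / 3.048052 = 0.7513 mm/s


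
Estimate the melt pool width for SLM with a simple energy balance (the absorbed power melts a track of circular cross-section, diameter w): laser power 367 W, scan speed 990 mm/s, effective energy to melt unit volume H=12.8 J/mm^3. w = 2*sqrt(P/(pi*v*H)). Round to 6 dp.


w = 2*sqrt(367/(pi*990*12.8)) = 0.192028 mm


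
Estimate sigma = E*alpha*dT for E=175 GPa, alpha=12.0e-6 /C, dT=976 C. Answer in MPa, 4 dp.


sigma = 175*1000 * 12.0e-6 * 976 = 2049.6 MPa


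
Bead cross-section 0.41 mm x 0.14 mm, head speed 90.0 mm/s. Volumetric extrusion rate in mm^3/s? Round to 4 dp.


Rate = 0.41 * 0.14 * 90.0 = 5.166 mm^3/s


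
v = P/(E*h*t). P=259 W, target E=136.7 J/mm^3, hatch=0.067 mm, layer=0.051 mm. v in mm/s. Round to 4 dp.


v = 259 / (136.7*0.067*0.051) = 554.4805 mm/s


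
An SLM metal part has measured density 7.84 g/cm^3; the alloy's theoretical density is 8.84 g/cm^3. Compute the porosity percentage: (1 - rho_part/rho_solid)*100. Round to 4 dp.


Porosity = (1-7.84/8.84)*100 = 11.3122 %


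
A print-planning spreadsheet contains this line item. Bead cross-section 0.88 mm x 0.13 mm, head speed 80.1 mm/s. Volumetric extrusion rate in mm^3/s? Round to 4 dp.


Rate = 0.88 * 0.13 * 80.1 = 9.1634 mm^3/s


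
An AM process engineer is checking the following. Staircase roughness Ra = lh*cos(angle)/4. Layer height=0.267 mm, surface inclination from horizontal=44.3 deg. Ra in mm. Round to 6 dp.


Ra = 0.267 * cos(44.3) / 4 = 0.047772 mm


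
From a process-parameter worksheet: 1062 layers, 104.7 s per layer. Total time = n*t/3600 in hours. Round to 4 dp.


t = 1062 * 104.7 / 3600 = 30.8865 hrs


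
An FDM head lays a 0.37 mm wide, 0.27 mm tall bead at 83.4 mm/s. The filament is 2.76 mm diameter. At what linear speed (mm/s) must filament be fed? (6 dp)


Q = 0.37 * 0.27 * 83.4 = 8.33166 mm^3/s
A_fil = pi*(2.76/2)^2 = 5.98284905 mm^2
v_feed = 8.33166 / 5.98284905 = 1.392591 mm/s


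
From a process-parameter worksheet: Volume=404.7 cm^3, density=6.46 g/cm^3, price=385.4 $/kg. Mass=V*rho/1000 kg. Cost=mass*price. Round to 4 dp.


Mass = 404.7*6.46/1000 = 2.614362 kg
Cost = 2.614362 * 385.4 = 1007.5751 $


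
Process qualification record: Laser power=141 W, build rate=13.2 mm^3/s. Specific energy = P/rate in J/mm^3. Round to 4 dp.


SE = 141 / 13.2 = 10.6818 J/mm^3


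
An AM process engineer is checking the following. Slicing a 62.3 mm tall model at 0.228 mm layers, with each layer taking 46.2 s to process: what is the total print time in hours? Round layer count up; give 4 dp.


Layers = ceil(62.3/0.228) = 274
t = 274 * 46.2 / 3600 = 3.5163 hrs


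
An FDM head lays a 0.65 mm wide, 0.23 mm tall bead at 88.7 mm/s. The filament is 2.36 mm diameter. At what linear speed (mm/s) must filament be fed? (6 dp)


Q = 0.65 * 0.23 * 88.7 = 13.26065 mm^3/s
A_fil = pi*(2.36/2)^2 = 4.37435361 mm^2
v_feed = 13.26065 / 4.37435361 = 3.031454 mm/s


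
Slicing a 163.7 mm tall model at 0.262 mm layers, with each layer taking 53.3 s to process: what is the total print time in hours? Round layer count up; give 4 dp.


Layers = ceil(163.7/0.262) = 625
t = 625 * 53.3 / 3600 = 9.2535 hrs


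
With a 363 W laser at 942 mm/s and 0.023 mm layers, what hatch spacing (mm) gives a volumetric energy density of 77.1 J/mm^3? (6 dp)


h = 363 / (77.1*942*0.023) = 0.217307 mm


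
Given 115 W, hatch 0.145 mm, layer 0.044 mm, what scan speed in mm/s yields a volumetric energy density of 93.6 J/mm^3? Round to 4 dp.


v = 115 / (93.6*0.145*0.044) = 192.5756 mm/s


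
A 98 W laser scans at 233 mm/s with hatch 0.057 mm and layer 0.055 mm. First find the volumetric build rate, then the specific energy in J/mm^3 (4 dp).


Build rate = 233 * 0.057 * 0.055 = 0.730455 mm^3/s
SE = 98 / 0.730455 = 134.163 J/mm^3


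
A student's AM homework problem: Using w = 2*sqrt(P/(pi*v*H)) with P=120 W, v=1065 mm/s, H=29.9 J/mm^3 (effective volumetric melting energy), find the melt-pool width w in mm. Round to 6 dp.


w = 2*sqrt(120/(pi*1065*29.9)) = 0.069268 mm


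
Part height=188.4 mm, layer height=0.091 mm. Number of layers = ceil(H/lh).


Layers = ceil(188.4/0.091) = 2071


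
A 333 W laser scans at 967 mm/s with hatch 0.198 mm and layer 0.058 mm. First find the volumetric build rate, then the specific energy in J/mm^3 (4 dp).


Build rate = 967 * 0.198 * 0.058 = 11.105028 mm^3/s
SE = 333 / 11.105028 = 29.9864 J/mm^3


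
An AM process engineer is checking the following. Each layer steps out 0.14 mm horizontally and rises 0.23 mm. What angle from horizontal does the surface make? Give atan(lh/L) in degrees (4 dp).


angle = atan(0.23/0.14) = 58.6713 degrees


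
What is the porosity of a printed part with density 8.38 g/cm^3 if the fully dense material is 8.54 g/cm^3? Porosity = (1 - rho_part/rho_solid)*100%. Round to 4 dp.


Porosity = (1-8.38/8.54)*100 = 1.8735 %


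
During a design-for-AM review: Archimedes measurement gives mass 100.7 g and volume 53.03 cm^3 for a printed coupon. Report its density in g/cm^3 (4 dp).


rho = 100.7 / 53.03 = 1.8989 g/cm^3


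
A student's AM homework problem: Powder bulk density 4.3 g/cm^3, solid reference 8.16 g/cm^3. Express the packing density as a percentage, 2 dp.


Packing = (4.3/8.16)*100 = 52.7 %


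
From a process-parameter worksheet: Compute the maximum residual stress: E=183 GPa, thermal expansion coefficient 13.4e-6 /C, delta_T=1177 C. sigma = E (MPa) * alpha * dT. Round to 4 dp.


sigma = 183*1000 * 13.4e-6 * 1177 = 2886.2394 MPa


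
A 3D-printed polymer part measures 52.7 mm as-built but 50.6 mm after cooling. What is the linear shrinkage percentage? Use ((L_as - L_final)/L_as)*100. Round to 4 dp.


Shrinkage = ((52.7-50.6)/52.7)*100 = 3.9848 %


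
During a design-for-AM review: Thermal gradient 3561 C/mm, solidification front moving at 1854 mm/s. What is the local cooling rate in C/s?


CR = 3561 * 1854 = 6602094 C/s


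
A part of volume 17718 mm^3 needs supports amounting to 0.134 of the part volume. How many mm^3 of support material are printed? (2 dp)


V_support = 17718 * 0.134 = 2374.21 mm^3


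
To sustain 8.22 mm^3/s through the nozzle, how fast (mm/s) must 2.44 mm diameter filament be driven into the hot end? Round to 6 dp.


A = pi*(2.44/2)^2 = 4.675947
v = 8.22 / 4.675947 = 1.757933 mm/s


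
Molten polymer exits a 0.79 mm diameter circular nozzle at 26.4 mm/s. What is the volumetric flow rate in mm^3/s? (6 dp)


A = pi*(0.79/2)^2 = 0.49016699 mm^2
Q = 0.49016699 * 26.4 = 12.940409 mm^3/s


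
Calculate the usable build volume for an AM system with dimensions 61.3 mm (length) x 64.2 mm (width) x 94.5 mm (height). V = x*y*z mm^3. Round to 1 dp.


V = 61.3 * 64.2 * 94.5 = 371901.0 mm^3


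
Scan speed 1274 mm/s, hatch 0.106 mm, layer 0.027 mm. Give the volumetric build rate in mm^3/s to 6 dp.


Rate = 1274 * 0.106 * 0.027 = 3.646188 mm^3/s


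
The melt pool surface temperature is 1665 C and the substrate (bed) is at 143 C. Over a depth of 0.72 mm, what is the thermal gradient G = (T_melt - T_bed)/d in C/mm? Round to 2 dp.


G = (1665-143)/0.72 = 2113.89 C/mm


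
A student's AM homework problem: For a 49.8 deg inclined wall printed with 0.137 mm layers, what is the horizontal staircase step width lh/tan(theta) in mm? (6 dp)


step = 0.137 / tan(49.8) = 0.115774 mm


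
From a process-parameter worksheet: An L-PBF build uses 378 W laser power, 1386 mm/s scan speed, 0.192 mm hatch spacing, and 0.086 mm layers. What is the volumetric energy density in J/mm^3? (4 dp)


E = 378 / (1386*0.192*0.086) = 16.5169 J/mm^3


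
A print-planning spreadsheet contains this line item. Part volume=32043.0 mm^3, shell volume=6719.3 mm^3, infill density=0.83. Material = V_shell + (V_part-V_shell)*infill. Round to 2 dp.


V_infill = (32043.0 - 6719.3) * 0.83 = 21018.67
V_total = 6719.3 + 21018.67 = 27737.97 mm^3


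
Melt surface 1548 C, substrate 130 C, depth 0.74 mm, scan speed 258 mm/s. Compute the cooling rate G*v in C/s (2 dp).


G = (1548-130)/0.74 = 1916.21621622 C/mm
CR = 1916.21621622 * 258 = 494383.78 C/s


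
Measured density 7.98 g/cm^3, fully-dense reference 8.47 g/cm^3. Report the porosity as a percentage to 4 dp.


Porosity = (1-7.98/8.47)*100 = 5.7851 %


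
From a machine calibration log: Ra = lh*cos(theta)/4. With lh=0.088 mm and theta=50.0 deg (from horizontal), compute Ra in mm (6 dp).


Ra = 0.088 * cos(50.0) / 4 = 0.014141 mm


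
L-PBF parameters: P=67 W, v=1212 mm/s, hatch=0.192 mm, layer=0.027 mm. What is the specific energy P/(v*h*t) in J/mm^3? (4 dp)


Build rate = 1212 * 0.192 * 0.027 = 6.283008 mm^3/s
SE = 67 / 6.283008 = 10.6637 J/mm^3


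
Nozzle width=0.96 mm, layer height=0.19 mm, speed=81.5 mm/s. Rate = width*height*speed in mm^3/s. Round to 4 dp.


Rate = 0.96 * 0.19 * 81.5 = 14.8656 mm^3/s


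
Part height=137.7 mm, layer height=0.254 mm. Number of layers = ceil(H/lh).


Layers = ceil(137.7/0.254) = 543


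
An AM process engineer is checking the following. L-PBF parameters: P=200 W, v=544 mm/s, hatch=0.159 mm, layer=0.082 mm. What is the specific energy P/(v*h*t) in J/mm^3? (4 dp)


Build rate = 544 * 0.159 * 0.082 = 7.092672 mm^3/s
SE = 200 / 7.092672 = 28.1981 J/mm^3


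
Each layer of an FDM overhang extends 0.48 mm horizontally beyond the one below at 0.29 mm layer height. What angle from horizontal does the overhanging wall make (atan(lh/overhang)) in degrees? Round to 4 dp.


angle = atan(0.29/0.48) = 31.139 degrees


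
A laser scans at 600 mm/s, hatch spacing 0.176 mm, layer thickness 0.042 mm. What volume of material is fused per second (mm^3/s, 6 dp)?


Rate = 600 * 0.176 * 0.042 = 4.4352 mm^3/s


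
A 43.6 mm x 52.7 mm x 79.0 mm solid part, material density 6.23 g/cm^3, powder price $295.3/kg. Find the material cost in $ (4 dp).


V = 43.6 * 52.7 * 79.0 = 181519.88 mm^3 = 181.51988 cm^3
Mass = 181.51988 * 6.23 / 1000 = 1.13086885 kg
Cost = 1.13086885 * 295.3 = 333.9456 $


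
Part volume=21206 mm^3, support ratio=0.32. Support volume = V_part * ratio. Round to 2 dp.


V_support = 21206 * 0.32 = 6785.92 mm^3


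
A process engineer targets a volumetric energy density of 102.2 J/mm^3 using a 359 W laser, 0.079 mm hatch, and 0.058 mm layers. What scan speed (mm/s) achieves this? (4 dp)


v = 359 / (102.2*0.079*0.058) = 766.6347 mm/s


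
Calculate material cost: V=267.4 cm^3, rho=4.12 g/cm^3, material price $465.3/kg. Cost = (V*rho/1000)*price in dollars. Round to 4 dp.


Mass = 267.4*4.12/1000 = 1.101688 kg
Cost = 1.101688 * 465.3 = 512.6154 $


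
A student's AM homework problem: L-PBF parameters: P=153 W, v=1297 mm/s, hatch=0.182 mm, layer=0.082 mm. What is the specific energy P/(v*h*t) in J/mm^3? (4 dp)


Build rate = 1297 * 0.182 * 0.082 = 19.356428 mm^3/s
SE = 153 / 19.356428 = 7.9044 J/mm^3


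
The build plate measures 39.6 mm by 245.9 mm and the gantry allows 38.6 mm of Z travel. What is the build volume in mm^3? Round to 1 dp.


V = 39.6 * 245.9 * 38.6 = 375872.9 mm^3


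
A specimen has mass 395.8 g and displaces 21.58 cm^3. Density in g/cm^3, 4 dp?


rho = 395.8 / 21.58 = 18.3411 g/cm^3


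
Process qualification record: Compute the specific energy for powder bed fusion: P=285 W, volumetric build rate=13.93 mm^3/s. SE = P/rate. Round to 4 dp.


SE = 285 / 13.93 = 20.4594 J/mm^3


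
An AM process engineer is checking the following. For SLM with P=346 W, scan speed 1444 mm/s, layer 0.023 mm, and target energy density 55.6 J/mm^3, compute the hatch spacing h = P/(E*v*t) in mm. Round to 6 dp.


h = 346 / (55.6*1444*0.023) = 0.187373 mm


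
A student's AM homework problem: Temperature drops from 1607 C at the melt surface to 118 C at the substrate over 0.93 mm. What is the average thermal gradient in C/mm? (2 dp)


G = (1607-118)/0.93 = 1601.08 C/mm


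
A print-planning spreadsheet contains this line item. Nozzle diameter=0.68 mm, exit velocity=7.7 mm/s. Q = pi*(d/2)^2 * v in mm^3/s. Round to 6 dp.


A = pi*(0.68/2)^2 = 0.36316811 mm^2
Q = 0.36316811 * 7.7 = 2.796394 mm^3/s


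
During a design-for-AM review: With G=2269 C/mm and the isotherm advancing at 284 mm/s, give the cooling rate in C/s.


CR = 2269 * 284 = 644396 C/s


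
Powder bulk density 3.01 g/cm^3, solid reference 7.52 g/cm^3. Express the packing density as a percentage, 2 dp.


Packing = (3.01/7.52)*100 = 40.03 %


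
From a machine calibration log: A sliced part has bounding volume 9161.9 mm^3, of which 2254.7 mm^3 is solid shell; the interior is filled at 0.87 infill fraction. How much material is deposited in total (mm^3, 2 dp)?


V_infill = (9161.9 - 2254.7) * 0.87 = 6009.26
V_total = 2254.7 + 6009.26 = 8263.96 mm^3


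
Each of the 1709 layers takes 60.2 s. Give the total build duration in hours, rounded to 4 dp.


t = 1709 * 60.2 / 3600 = 28.5783 hrs


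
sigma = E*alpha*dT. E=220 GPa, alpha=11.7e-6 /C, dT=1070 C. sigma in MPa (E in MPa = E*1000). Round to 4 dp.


sigma = 220*1000 * 11.7e-6 * 1070 = 2754.18 MPa


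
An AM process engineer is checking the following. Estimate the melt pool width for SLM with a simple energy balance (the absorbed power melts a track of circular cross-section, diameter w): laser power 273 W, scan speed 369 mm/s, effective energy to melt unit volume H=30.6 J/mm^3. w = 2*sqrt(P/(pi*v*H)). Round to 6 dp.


w = 2*sqrt(273/(pi*369*30.6)) = 0.175454 mm


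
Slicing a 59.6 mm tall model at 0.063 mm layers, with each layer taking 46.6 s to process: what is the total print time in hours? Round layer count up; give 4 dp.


Layers = ceil(59.6/0.063) = 947
t = 947 * 46.6 / 3600 = 12.2584 hrs


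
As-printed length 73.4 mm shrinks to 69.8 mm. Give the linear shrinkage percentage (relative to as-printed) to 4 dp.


Shrinkage = ((73.4-69.8)/73.4)*100 = 4.9046 %


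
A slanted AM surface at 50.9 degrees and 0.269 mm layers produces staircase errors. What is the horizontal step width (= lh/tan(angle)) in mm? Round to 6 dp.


step = 0.269 / tan(50.9) = 0.21861 mm


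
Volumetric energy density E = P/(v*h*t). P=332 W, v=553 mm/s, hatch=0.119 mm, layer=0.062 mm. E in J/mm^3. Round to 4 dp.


E = 332 / (553*0.119*0.062) = 81.3719 J/mm^3


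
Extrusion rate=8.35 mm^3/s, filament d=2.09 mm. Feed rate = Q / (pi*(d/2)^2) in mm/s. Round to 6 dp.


A = pi*(2.09/2)^2 = 3.430698
v = 8.35 / 3.430698 = 2.433907 mm/s


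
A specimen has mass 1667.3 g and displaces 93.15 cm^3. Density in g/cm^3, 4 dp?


rho = 1667.3 / 93.15 = 17.8991 g/cm^3


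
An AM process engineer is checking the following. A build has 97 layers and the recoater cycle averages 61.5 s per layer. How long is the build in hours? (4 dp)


t = 97 * 61.5 / 3600 = 1.6571 hrs


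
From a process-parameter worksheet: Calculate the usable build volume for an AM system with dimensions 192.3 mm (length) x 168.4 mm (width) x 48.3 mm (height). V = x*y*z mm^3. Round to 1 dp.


V = 192.3 * 168.4 * 48.3 = 1564114.4 mm^3


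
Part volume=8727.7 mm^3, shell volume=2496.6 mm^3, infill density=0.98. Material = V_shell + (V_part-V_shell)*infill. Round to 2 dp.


V_infill = (8727.7 - 2496.6) * 0.98 = 6106.48
V_total = 2496.6 + 6106.48 = 8603.08 mm^3


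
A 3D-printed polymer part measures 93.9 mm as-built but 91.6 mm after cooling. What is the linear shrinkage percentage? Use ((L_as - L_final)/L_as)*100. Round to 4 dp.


Shrinkage = ((93.9-91.6)/93.9)*100 = 2.4494 %


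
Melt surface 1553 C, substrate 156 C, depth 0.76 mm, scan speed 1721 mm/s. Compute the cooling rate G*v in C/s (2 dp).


G = (1553-156)/0.76 = 1838.15789474 C/mm
CR = 1838.15789474 * 1721 = 3163469.74 C/s


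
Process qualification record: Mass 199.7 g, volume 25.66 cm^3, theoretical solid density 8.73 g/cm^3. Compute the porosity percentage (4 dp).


rho_part = 199.7 / 25.66 = 7.78254092 g/cm^3
Porosity = (1 - 7.78254092/8.73)*100 = 10.8529 %


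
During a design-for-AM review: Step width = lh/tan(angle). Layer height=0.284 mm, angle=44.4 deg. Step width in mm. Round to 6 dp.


step = 0.284 / tan(44.4) = 0.290011 mm


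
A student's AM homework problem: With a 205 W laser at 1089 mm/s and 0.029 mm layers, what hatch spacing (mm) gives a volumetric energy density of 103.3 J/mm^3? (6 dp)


h = 205 / (103.3*1089*0.029) = 0.062839 mm


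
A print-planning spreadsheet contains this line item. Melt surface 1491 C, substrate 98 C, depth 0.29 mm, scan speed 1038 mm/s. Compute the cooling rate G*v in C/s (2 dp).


G = (1491-98)/0.29 = 4803.44827586 C/mm
CR = 4803.44827586 * 1038 = 4985979.31 C/s


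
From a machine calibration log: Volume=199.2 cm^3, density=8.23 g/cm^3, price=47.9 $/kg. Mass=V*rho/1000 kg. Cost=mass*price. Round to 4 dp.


Mass = 199.2*8.23/1000 = 1.639416 kg
Cost = 1.639416 * 47.9 = 78.528 $


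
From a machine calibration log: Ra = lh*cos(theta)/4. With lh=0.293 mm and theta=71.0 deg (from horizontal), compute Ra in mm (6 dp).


Ra = 0.293 * cos(71.0) / 4 = 0.023848 mm


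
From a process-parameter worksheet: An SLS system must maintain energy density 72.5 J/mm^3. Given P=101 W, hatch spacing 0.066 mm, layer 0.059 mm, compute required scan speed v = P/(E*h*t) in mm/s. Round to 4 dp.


v = 101 / (72.5*0.066*0.059) = 357.7564 mm/s


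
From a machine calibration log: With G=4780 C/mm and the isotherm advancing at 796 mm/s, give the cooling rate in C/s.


CR = 4780 * 796 = 3804880 C/s


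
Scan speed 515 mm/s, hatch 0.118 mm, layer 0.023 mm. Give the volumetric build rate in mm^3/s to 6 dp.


Rate = 515 * 0.118 * 0.023 = 1.39771 mm^3/s


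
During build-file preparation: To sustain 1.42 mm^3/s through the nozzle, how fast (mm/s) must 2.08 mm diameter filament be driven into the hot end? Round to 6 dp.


A = pi*(2.08/2)^2 = 3.397947
v = 1.42 / 3.397947 = 0.417899 mm/s


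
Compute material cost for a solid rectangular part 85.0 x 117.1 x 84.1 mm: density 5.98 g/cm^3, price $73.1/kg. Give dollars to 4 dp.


V = 85.0 * 117.1 * 84.1 = 837089.35 mm^3 = 837.08935 cm^3
Mass = 837.08935 * 5.98 / 1000 = 5.00579431 kg
Cost = 5.00579431 * 73.1 = 365.9236 $


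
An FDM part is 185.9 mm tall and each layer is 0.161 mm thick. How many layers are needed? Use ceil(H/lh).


Layers = ceil(185.9/0.161) = 1155


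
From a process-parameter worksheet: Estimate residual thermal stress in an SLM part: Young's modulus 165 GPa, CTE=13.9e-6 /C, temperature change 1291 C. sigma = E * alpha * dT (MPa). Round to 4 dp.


sigma = 165*1000 * 13.9e-6 * 1291 = 2960.9085 MPa


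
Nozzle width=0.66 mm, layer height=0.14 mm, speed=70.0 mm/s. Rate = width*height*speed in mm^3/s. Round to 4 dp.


Rate = 0.66 * 0.14 * 70.0 = 6.468 mm^3/s


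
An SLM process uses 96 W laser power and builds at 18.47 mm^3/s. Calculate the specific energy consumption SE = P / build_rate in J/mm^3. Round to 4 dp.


SE = 96 / 18.47 = 5.1976 J/mm^3


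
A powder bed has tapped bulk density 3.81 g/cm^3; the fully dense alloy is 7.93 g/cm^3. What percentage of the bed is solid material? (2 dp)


Packing = (3.81/7.93)*100 = 48.05 %


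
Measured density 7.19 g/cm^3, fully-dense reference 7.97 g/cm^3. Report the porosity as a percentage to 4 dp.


Porosity = (1-7.19/7.97)*100 = 9.7867 %


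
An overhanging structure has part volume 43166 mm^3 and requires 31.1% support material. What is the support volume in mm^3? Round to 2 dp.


V_support = 43166 * 0.311 = 13424.63 mm^3


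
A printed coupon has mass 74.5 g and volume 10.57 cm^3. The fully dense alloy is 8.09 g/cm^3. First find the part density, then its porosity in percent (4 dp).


rho_part = 74.5 / 10.57 = 7.04824976 g/cm^3
Porosity = (1 - 7.04824976/8.09)*100 = 12.877 %


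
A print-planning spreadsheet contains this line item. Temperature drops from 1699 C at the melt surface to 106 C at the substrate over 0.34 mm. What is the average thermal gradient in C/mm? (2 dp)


G = (1699-106)/0.34 = 4685.29 C/mm


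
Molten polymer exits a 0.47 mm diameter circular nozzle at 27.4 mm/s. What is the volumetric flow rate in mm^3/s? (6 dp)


A = pi*(0.47/2)^2 = 0.17349445 mm^2
Q = 0.17349445 * 27.4 = 4.753748 mm^3/s


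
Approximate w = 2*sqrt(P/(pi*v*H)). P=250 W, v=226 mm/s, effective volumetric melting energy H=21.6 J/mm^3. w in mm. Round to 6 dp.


w = 2*sqrt(250/(pi*226*21.6)) = 0.255355 mm


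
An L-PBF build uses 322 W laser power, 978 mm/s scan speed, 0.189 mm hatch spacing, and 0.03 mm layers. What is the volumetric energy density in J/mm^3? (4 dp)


E = 322 / (978*0.189*0.03) = 58.0676 J/mm^3


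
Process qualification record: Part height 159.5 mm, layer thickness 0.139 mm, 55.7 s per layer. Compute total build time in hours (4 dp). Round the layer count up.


Layers = ceil(159.5/0.139) = 1148
t = 1148 * 55.7 / 3600 = 17.7621 hrs


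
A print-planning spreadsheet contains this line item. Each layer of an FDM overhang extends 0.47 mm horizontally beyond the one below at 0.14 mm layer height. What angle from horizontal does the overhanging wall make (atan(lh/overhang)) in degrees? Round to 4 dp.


angle = atan(0.14/0.47) = 16.5873 degrees


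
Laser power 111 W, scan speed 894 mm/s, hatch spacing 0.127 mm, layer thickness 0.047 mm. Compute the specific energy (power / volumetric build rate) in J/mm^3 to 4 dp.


Build rate = 894 * 0.127 * 0.047 = 5.336286 mm^3/s
SE = 111 / 5.336286 = 20.801 J/mm^3


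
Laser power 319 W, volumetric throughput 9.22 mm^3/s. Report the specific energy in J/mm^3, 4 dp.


SE = 319 / 9.22 = 34.5987 J/mm^3


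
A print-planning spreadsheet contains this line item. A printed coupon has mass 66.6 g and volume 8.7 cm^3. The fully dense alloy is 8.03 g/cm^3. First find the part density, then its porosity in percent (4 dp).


rho_part = 66.6 / 8.7 = 7.65517241 g/cm^3
Porosity = (1 - 7.65517241/8.03)*100 = 4.6678 %


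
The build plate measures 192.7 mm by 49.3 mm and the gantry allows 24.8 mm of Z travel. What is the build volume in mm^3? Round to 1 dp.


V = 192.7 * 49.3 * 24.8 = 235602.7 mm^3


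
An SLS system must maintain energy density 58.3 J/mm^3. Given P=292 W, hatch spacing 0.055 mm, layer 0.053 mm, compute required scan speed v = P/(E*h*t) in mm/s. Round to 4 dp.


v = 292 / (58.3*0.055*0.053) = 1718.208 mm/s


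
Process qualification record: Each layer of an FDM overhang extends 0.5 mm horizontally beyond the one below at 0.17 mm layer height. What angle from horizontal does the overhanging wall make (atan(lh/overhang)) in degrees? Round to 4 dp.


angle = atan(0.17/0.5) = 18.778 degrees


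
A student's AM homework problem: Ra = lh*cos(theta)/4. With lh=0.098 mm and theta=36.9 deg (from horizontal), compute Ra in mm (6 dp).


Ra = 0.098 * cos(36.9) / 4 = 0.019592 mm


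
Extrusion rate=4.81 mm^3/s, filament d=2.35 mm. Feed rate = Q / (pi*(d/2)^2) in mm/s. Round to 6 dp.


A = pi*(2.35/2)^2 = 4.337361
v = 4.81 / 4.337361 = 1.108969 mm/s


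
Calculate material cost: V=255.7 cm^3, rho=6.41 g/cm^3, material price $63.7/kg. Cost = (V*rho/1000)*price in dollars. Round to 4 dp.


Mass = 255.7*6.41/1000 = 1.639037 kg
Cost = 1.639037 * 63.7 = 104.4067 $


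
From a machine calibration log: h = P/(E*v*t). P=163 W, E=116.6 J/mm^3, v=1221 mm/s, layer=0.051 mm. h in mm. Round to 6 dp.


h = 163 / (116.6*1221*0.051) = 0.022449 mm


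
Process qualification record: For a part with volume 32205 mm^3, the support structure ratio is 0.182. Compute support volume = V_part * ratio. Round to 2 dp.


V_support = 32205 * 0.182 = 5861.31 mm^3


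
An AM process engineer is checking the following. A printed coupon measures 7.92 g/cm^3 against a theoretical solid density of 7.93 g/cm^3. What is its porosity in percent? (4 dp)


Porosity = (1-7.92/7.93)*100 = 0.1261 %


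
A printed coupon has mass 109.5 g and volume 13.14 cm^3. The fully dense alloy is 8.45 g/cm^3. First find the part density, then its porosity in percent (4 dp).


rho_part = 109.5 / 13.14 = 8.33333333 g/cm^3
Porosity = (1 - 8.33333333/8.45)*100 = 1.3807 %


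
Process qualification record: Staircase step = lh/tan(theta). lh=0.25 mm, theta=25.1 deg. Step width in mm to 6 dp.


step = 0.25 / tan(25.1) = 0.533693 mm


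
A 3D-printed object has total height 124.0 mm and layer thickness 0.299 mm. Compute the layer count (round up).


Layers = ceil(124.0/0.299) = 415


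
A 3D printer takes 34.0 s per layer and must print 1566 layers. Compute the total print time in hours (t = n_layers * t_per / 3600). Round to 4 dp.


t = 1566 * 34.0 / 3600 = 14.79 hrs


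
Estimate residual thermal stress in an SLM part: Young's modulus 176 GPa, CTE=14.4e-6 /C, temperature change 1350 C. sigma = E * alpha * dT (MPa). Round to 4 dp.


sigma = 176*1000 * 14.4e-6 * 1350 = 3421.44 MPa


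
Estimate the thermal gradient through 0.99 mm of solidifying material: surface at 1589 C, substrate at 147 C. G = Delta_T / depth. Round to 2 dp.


G = (1589-147)/0.99 = 1456.57 C/mm


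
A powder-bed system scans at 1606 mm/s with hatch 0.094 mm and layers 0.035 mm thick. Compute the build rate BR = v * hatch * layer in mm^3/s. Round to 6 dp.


Rate = 1606 * 0.094 * 0.035 = 5.28374 mm^3/s


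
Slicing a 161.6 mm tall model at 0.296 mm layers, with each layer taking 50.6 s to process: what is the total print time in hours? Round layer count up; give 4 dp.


Layers = ceil(161.6/0.296) = 546
t = 546 * 50.6 / 3600 = 7.6743 hrs


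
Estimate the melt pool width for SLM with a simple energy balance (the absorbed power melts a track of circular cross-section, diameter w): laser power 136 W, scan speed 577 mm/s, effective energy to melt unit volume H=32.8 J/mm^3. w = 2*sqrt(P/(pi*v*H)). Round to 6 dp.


w = 2*sqrt(136/(pi*577*32.8)) = 0.095653 mm


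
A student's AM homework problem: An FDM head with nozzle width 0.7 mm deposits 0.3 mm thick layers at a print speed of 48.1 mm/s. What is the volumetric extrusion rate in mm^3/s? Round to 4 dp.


Rate = 0.7 * 0.3 * 48.1 = 10.101 mm^3/s


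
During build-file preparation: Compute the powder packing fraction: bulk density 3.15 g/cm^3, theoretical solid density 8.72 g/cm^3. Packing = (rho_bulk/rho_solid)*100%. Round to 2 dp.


Packing = (3.15/8.72)*100 = 36.12 %


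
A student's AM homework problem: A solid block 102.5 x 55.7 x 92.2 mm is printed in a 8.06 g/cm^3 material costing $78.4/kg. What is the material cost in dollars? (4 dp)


V = 102.5 * 55.7 * 92.2 = 526392.85 mm^3 = 526.39285 cm^3
Mass = 526.39285 * 8.06 / 1000 = 4.24272637 kg
Cost = 4.24272637 * 78.4 = 332.6297 $


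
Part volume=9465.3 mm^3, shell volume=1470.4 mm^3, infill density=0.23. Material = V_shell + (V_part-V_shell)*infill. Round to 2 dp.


V_infill = (9465.3 - 1470.4) * 0.23 = 1838.83
V_total = 1470.4 + 1838.83 = 3309.23 mm^3


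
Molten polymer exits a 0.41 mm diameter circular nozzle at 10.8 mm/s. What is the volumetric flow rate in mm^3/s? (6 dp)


A = pi*(0.41/2)^2 = 0.13202543 mm^2
Q = 0.13202543 * 10.8 = 1.425875 mm^3/s


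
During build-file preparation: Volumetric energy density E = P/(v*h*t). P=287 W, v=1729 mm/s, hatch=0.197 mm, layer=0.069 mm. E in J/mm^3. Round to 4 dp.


E = 287 / (1729*0.197*0.069) = 12.2116 J/mm^3


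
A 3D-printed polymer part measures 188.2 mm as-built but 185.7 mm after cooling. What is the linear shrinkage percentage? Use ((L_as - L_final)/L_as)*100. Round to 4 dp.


Shrinkage = ((188.2-185.7)/188.2)*100 = 1.3284 %


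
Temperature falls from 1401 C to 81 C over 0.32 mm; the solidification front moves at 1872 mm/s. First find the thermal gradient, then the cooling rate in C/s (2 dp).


G = (1401-81)/0.32 = 4125.0 C/mm
CR = 4125.0 * 1872 = 7722000.0 C/s


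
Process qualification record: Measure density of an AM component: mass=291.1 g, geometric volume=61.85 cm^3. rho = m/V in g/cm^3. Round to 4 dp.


rho = 291.1 / 61.85 = 4.7065 g/cm^3


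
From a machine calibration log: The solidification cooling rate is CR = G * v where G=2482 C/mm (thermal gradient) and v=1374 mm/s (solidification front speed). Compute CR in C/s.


CR = 2482 * 1374 = 3410268 C/s


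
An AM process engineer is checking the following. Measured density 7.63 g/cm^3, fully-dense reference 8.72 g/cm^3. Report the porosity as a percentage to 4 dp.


Porosity = (1-7.63/8.72)*100 = 12.5 %


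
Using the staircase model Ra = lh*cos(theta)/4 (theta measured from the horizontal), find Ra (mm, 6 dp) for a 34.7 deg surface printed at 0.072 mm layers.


Ra = 0.072 * cos(34.7) / 4 = 0.014799 mm


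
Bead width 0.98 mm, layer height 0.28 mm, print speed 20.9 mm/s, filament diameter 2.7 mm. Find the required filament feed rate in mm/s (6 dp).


Q = 0.98 * 0.28 * 20.9 = 5.73496 mm^3/s
A_fil = pi*(2.7/2)^2 = 5.72555261 mm^2
v_feed = 5.73496 / 5.72555261 = 1.001643 mm/s


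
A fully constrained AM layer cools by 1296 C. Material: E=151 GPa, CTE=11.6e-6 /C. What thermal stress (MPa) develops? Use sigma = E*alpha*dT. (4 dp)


sigma = 151*1000 * 11.6e-6 * 1296 = 2270.0736 MPa


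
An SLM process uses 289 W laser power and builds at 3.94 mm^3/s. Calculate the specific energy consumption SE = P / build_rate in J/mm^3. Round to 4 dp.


SE = 289 / 3.94 = 73.3503 J/mm^3


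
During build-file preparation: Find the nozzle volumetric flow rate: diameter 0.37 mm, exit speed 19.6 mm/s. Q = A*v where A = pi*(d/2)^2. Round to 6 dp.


A = pi*(0.37/2)^2 = 0.10752101 mm^2
Q = 0.10752101 * 19.6 = 2.107412 mm^3/s


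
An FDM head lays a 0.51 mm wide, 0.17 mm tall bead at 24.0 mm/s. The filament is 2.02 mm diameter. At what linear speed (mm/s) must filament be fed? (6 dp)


Q = 0.51 * 0.17 * 24.0 = 2.0808 mm^3/s
A_fil = pi*(2.02/2)^2 = 3.20473867 mm^2
v_feed = 2.0808 / 3.20473867 = 0.649289 mm/s


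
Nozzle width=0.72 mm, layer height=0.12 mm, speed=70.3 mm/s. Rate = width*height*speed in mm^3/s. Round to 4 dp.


Rate = 0.72 * 0.12 * 70.3 = 6.0739 mm^3/s


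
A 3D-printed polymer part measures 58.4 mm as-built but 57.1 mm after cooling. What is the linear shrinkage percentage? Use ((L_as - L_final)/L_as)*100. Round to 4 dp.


Shrinkage = ((58.4-57.1)/58.4)*100 = 2.226 %


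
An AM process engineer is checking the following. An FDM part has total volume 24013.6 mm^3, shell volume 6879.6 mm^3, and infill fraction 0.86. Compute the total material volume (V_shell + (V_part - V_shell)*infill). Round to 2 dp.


V_infill = (24013.6 - 6879.6) * 0.86 = 14735.24
V_total = 6879.6 + 14735.24 = 21614.84 mm^3


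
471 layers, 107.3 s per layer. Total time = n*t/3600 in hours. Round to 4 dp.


t = 471 * 107.3 / 3600 = 14.0384 hrs


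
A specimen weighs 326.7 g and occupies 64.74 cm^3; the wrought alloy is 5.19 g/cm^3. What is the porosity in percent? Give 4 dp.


rho_part = 326.7 / 64.74 = 5.0463392 g/cm^3
Porosity = (1 - 5.0463392/5.19)*100 = 2.768 %


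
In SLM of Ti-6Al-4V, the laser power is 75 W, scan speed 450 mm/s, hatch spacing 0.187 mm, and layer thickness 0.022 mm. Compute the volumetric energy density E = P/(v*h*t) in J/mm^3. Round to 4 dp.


E = 75 / (450*0.187*0.022) = 40.5121 J/mm^3


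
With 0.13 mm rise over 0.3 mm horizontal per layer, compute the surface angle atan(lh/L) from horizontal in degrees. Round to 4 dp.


angle = atan(0.13/0.3) = 23.4287 degrees


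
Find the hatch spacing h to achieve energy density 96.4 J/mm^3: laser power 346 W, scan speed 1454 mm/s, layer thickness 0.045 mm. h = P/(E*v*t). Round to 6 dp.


h = 346 / (96.4*1454*0.045) = 0.054856 mm


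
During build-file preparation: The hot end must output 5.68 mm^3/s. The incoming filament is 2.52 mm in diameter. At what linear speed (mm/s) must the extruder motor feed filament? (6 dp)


A = pi*(2.52/2)^2 = 4.987592
v = 5.68 / 4.987592 = 1.138826 mm/s


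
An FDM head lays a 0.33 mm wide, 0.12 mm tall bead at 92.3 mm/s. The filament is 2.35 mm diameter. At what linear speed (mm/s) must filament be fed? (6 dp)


Q = 0.33 * 0.12 * 92.3 = 3.65508 mm^3/s
A_fil = pi*(2.35/2)^2 = 4.33736136 mm^2
v_feed = 3.65508 / 4.33736136 = 0.842697 mm/s
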